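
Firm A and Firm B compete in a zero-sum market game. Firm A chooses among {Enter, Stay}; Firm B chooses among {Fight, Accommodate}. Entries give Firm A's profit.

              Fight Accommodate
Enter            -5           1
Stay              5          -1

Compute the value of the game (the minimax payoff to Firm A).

0

Row minima: Enter → -5, Stay → -1; maximin = -1.
Column maxima: Fight → 5, Accommodate → 1; minimax = 1.
-1 ≠ 1, so there is no saddle point; optimal play is mixed.
Let Firm A play Enter with probability p. Expected payoff against Fight: (-5)p + 5(1−p) = −10p + 5; against Accommodate: 1p + (-1)(1−p) = 2p − 1.
Setting these equal: −10p + 5 = 2p − 1 ⇒ −12p = -6 ⇒ p = 1/2, and the value is (-10)·(1/2) + 5 = 0.
For Firm B: with q = P(Fight), equating Enter's and Stay's payoffs gives −6q + 1 = 6q − 1 ⇒ q = 1/6.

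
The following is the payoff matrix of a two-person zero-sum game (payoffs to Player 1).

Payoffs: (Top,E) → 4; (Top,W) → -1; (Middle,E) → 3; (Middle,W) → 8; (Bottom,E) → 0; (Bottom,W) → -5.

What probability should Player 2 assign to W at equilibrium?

Row minima: Top → -1, Middle → 3, Bottom → -5; maximin = 3.
Column maxima: E → 4, W → 8; minimax = 4.
3 ≠ 4, so there is no saddle point; optimal play is mixed.
Bottom is strictly dominated by Top, so Player 1 never plays it.
On the remaining 2×2 (Top, Middle vs E, W):
Let Player 1 play Top with probability p. Expected payoff against E: 4p + 3(1−p) = p + 3; against W: (-1)p + 8(1−p) = −9p + 8.
Setting these equal: p + 3 = −9p + 8 ⇒ 10p = 5 ⇒ p = 1/2, and the value is (1)·(1/2) + 3 = 7/2.
For Player 2: with q = P(E), equating Top's and Middle's payoffs gives 5q − 1 = −5q + 8 ⇒ q = 9/10.

1/10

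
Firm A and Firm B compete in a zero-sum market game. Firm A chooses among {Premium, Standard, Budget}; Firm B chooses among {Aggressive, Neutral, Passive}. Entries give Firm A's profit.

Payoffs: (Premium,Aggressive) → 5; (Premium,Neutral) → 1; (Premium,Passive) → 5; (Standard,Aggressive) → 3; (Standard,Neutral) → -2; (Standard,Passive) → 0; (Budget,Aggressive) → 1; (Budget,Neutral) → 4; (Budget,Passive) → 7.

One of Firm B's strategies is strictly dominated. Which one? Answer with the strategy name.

Neutral holds Firm A's payoff strictly below Passive in every row: 1 < 5, -2 < 0, 4 < 7.
So Passive is strictly dominated for Firm B.

Passive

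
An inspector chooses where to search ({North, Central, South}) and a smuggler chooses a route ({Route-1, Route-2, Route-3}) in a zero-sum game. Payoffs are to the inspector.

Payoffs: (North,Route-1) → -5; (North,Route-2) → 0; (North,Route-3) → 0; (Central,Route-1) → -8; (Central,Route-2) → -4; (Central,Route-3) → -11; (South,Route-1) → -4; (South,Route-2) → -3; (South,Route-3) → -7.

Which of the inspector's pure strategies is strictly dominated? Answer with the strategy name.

Central

North gives a strictly higher payoff than Central against every column: -5 > -8, 0 > -4, 0 > -11.
So Central is strictly dominated and the inspector never plays it.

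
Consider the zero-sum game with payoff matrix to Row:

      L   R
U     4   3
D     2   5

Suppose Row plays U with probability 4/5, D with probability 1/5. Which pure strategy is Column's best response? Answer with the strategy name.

R

If Column plays L, Row's expected payoff is (4/5)·4 + (1/5)·2 = 18/5.
If Column plays R, Row's expected payoff is (4/5)·3 + (1/5)·5 = 17/5.
Column minimizes Row's payoff; the smallest is 17/5, so the best response is R.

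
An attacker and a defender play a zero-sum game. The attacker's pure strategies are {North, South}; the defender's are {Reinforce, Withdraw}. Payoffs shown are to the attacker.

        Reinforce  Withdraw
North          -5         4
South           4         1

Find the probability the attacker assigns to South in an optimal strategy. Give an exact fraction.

3/4

Row minima: North → -5, South → 1; maximin = 1.
Column maxima: Reinforce → 4, Withdraw → 4; minimax = 4.
1 ≠ 4, so there is no saddle point; optimal play is mixed.
Let the attacker play North with probability p. Expected payoff against Reinforce: (-5)p + 4(1−p) = −9p + 4; against Withdraw: 4p + 1(1−p) = 3p + 1.
Setting these equal: −9p + 4 = 3p + 1 ⇒ −12p = -3 ⇒ p = 1/4, and the value is (-9)·(1/4) + 4 = 7/4.
For the defender: with q = P(Reinforce), equating North's and South's payoffs gives −9q + 4 = 3q + 1 ⇒ q = 1/4.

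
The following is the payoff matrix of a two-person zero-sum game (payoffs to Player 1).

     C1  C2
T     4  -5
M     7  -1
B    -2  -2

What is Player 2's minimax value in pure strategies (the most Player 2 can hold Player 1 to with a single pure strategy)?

-1

Column maxima: C1 → 7, C2 → -1.
The smallest of these is -1.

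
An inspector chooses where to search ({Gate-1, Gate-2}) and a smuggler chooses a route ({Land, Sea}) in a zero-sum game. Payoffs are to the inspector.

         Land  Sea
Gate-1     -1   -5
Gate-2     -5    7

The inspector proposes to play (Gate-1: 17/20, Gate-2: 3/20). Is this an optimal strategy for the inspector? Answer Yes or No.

No

Against Land this mix gives (17/20)·(-1) + (3/20)·(-5) = -8/5.
Against Sea this mix gives (17/20)·(-5) + (3/20)·7 = -16/5.
The smuggler will play Sea, holding the inspector to -16/5. Shifting weight toward the row that does better against Sea would raise this floor (the equalizing mix achieves -2 against both Sea and Land), so the proposed strategy is not optimal.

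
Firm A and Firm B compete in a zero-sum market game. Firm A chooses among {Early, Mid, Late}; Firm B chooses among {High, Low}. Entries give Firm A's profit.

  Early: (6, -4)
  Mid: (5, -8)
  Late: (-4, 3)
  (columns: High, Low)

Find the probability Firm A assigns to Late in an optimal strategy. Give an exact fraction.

10/17

Row minima: Early → -4, Mid → -8, Late → -4; maximin = -4.
Column maxima: High → 6, Low → 3; minimax = 3.
-4 ≠ 3, so there is no saddle point; optimal play is mixed.
Mid is strictly dominated by Early, so Firm A never plays it.
On the remaining 2×2 (Early, Late vs High, Low):
Let Firm A play Early with probability p. Expected payoff against High: 6p + (-4)(1−p) = 10p − 4; against Low: (-4)p + 3(1−p) = −7p + 3.
Setting these equal: 10p − 4 = −7p + 3 ⇒ 17p = 7 ⇒ p = 7/17, and the value is (10)·(7/17) − 4 = 2/17.
For Firm B: with q = P(High), equating Early's and Late's payoffs gives 10q − 4 = −7q + 3 ⇒ q = 7/17.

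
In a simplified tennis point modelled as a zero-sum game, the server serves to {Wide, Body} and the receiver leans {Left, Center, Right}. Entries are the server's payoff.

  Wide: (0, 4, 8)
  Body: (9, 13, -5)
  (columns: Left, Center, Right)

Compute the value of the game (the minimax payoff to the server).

Row minima: Wide → 0, Body → -5; maximin = 0.
Column maxima: Left → 9, Center → 13, Right → 8; minimax = 8.
0 ≠ 8, so there is no saddle point; optimal play is mixed.
Center is strictly dominated by Left (it gives the server strictly more in every row), so the receiver never plays it.
On the remaining 2×2 (Wide, Body vs Left, Right):
Let the server play Wide with probability p. Expected payoff against Left: 0p + 9(1−p) = −9p + 9; against Right: 8p + (-5)(1−p) = 13p − 5.
Setting these equal: −9p + 9 = 13p − 5 ⇒ −22p = -14 ⇒ p = 7/11, and the value is (-9)·(7/11) + 9 = 36/11.
For the receiver: with q = P(Left), equating Wide's and Body's payoffs gives −8q + 8 = 14q − 5 ⇒ q = 13/22.

36/11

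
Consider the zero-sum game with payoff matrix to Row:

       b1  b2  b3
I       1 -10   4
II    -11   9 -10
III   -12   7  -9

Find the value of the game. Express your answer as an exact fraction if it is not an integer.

Row minima: I → -10, II → -11, III → -12; maximin = -10.
Column maxima: b1 → 1, b2 → 9, b3 → 4; minimax = 1.
-10 ≠ 1, so there is no saddle point; optimal play is mixed.
b3 is strictly dominated by b1 (it gives Row strictly more in every row), so Column never plays it.
With b3 eliminated, III is strictly dominated by II (II gives Row strictly more in every remaining column), so Row never plays it.
On the remaining 2×2 (I, II vs b1, b2):
Let Row play I with probability p. Expected payoff against b1: 1p + (-11)(1−p) = 12p − 11; against b2: (-10)p + 9(1−p) = −19p + 9.
Setting these equal: 12p − 11 = −19p + 9 ⇒ 31p = 20 ⇒ p = 20/31, and the value is (12)·(20/31) − 11 = -101/31.
For Column: with q = P(b1), equating I's and II's payoffs gives 11q − 10 = −20q + 9 ⇒ q = 19/31.

-101/31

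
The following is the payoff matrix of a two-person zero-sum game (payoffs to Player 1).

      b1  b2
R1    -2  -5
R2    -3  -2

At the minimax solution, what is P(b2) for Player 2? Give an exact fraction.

Row minima: R1 → -5, R2 → -3; maximin = -3.
Column maxima: b1 → -2, b2 → -2; minimax = -2.
-3 ≠ -2, so there is no saddle point; optimal play is mixed.
Let Player 1 play R1 with probability p. Expected payoff against b1: (-2)p + (-3)(1−p) = p − 3; against b2: (-5)p + (-2)(1−p) = −3p − 2.
Setting these equal: p − 3 = −3p − 2 ⇒ 4p = 1 ⇒ p = 1/4, and the value is (1)·(1/4) − 3 = -11/4.
For Player 2: with q = P(b1), equating R1's and R2's payoffs gives 3q − 5 = −q − 2 ⇒ q = 3/4.

1/4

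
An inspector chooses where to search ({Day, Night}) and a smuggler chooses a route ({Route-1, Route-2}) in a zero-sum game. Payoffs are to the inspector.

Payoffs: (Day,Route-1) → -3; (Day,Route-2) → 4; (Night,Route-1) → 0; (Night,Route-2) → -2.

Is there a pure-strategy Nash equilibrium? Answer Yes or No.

Row minima: Day → -3, Night → -2; maximin = -2.
Column maxima: Route-1 → 0, Route-2 → 4; minimax = 0.
-2 ≠ 0, so no pure-strategy equilibrium exists.

No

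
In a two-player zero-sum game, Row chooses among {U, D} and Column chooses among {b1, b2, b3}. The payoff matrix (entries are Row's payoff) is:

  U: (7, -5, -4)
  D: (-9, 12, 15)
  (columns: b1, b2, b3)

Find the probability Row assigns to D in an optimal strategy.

Row minima: U → -5, D → -9; maximin = -5.
Column maxima: b1 → 7, b2 → 12, b3 → 15; minimax = 7.
-5 ≠ 7, so there is no saddle point; optimal play is mixed.
b3 is strictly dominated by b2 (it gives Row strictly more in every row), so Column never plays it.
On the remaining 2×2 (U, D vs b1, b2):
Let Row play U with probability p. Expected payoff against b1: 7p + (-9)(1−p) = 16p − 9; against b2: (-5)p + 12(1−p) = −17p + 12.
Setting these equal: 16p − 9 = −17p + 12 ⇒ 33p = 21 ⇒ p = 7/11, and the value is (16)·(7/11) − 9 = 13/11.
For Column: with q = P(b1), equating U's and D's payoffs gives 12q − 5 = −21q + 12 ⇒ q = 17/33.

4/11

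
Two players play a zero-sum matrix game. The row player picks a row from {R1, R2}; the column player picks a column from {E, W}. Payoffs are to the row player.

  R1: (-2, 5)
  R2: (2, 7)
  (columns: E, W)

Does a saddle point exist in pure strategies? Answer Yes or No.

Yes

Row minima: R1 → -2, R2 → 2; maximin = 2.
Column maxima: E → 2, W → 7; minimax = 2.
maximin = minimax = 2, so a saddle point exists.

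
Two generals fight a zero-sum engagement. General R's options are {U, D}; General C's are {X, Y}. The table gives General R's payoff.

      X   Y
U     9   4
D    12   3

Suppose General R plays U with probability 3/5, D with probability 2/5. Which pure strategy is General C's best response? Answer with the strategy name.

Y

If General C plays X, General R's expected payoff is (3/5)·9 + (2/5)·12 = 51/5.
If General C plays Y, General R's expected payoff is (3/5)·4 + (2/5)·3 = 18/5.
General C minimizes General R's payoff; the smallest is 18/5, so the best response is Y.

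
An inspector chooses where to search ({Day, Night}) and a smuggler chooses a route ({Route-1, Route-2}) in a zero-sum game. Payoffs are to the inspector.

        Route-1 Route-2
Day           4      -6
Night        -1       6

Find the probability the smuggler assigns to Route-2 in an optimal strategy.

Row minima: Day → -6, Night → -1; maximin = -1.
Column maxima: Route-1 → 4, Route-2 → 6; minimax = 4.
-1 ≠ 4, so there is no saddle point; optimal play is mixed.
Let the inspector play Day with probability p. Expected payoff against Route-1: 4p + (-1)(1−p) = 5p − 1; against Route-2: (-6)p + 6(1−p) = −12p + 6.
Setting these equal: 5p − 1 = −12p + 6 ⇒ 17p = 7 ⇒ p = 7/17, and the value is (5)·(7/17) − 1 = 18/17.
For the smuggler: with q = P(Route-1), equating Day's and Night's payoffs gives 10q − 6 = −7q + 6 ⇒ q = 12/17.

5/17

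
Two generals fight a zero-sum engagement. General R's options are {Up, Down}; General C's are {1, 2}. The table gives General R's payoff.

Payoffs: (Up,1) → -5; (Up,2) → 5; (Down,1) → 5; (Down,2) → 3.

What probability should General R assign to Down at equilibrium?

Row minima: Up → -5, Down → 3; maximin = 3.
Column maxima: 1 → 5, 2 → 5; minimax = 5.
3 ≠ 5, so there is no saddle point; optimal play is mixed.
Let General R play Up with probability p. Expected payoff against 1: (-5)p + 5(1−p) = −10p + 5; against 2: 5p + 3(1−p) = 2p + 3.
Setting these equal: −10p + 5 = 2p + 3 ⇒ −12p = -2 ⇒ p = 1/6, and the value is (-10)·(1/6) + 5 = 10/3.
For General C: with q = P(1), equating Up's and Down's payoffs gives −10q + 5 = 2q + 3 ⇒ q = 1/6.

5/6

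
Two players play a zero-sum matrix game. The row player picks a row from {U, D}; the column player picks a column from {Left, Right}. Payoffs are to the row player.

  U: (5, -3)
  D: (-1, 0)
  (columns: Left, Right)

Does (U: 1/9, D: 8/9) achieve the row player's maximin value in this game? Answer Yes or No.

Yes

Against Left this mix gives (1/9)·5 + (8/9)·(-1) = -1/3.
Against Right this mix gives (1/9)·(-3) + (8/9)·0 = -1/3.
All of the column player's active replies (Left, Right) yield -1/3, and no column does worse for the row player. The mix makes the column player indifferent and guarantees -1/3, so it is optimal.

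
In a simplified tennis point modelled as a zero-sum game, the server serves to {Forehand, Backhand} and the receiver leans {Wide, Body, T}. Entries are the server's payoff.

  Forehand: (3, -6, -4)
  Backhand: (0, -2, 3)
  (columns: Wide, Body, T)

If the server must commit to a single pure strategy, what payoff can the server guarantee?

Row minima: Forehand → -6, Backhand → -2.
The best of these is -2.

-2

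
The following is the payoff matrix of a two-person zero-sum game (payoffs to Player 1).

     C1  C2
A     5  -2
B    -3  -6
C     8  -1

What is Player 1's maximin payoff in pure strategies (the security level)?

Row minima: A → -2, B → -6, C → -1.
The best of these is -1.

-1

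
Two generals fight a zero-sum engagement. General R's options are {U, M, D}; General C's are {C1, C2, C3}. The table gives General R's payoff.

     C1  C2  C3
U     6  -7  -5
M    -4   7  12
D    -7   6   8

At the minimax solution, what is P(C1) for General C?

Row minima: U → -7, M → -4, D → -7; maximin = -4.
Column maxima: C1 → 6, C2 → 7, C3 → 12; minimax = 6.
-4 ≠ 6, so there is no saddle point; optimal play is mixed.
D is strictly dominated by M, so General R never plays it.
C3 is strictly dominated by C2 (it gives General R strictly more in every row), so General C never plays it.
On the remaining 2×2 (U, M vs C1, C2):
Let General R play U with probability p. Expected payoff against C1: 6p + (-4)(1−p) = 10p − 4; against C2: (-7)p + 7(1−p) = −14p + 7.
Setting these equal: 10p − 4 = −14p + 7 ⇒ 24p = 11 ⇒ p = 11/24, and the value is (10)·(11/24) − 4 = 7/12.
For General C: with q = P(C1), equating U's and M's payoffs gives 13q − 7 = −11q + 7 ⇒ q = 7/12.

7/12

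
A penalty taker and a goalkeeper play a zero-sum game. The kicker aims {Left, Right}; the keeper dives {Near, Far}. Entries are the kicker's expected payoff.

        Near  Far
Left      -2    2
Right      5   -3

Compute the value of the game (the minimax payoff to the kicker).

Row minima: Left → -2, Right → -3; maximin = -2.
Column maxima: Near → 5, Far → 2; minimax = 2.
-2 ≠ 2, so there is no saddle point; optimal play is mixed.
Let the kicker play Left with probability p. Expected payoff against Near: (-2)p + 5(1−p) = −7p + 5; against Far: 2p + (-3)(1−p) = 5p − 3.
Setting these equal: −7p + 5 = 5p − 3 ⇒ −12p = -8 ⇒ p = 2/3, and the value is (-7)·(2/3) + 5 = 1/3.
For the keeper: with q = P(Near), equating Left's and Right's payoffs gives −4q + 2 = 8q − 3 ⇒ q = 5/12.

1/3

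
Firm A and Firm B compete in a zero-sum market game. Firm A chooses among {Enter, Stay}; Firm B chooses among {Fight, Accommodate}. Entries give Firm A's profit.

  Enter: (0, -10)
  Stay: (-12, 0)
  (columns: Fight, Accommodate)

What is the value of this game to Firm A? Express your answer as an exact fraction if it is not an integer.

-60/11

Row minima: Enter → -10, Stay → -12; maximin = -10.
Column maxima: Fight → 0, Accommodate → 0; minimax = 0.
-10 ≠ 0, so there is no saddle point; optimal play is mixed.
Let Firm A play Enter with probability p. Expected payoff against Fight: 0p + (-12)(1−p) = 12p − 12; against Accommodate: (-10)p + 0(1−p) = −10p.
Setting these equal: 12p − 12 = −10p ⇒ 22p = 12 ⇒ p = 6/11, and the value is (12)·(6/11) − 12 = -60/11.
For Firm B: with q = P(Fight), equating Enter's and Stay's payoffs gives 10q − 10 = −12q ⇒ q = 5/11.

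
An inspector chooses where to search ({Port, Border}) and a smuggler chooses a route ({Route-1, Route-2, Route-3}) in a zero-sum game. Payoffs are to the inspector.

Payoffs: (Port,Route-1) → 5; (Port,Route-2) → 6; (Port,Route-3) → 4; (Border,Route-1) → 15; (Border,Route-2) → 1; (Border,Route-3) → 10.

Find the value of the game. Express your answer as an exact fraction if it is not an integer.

Row minima: Port → 4, Border → 1; maximin = 4.
Column maxima: Route-1 → 15, Route-2 → 6, Route-3 → 10; minimax = 6.
4 ≠ 6, so there is no saddle point; optimal play is mixed.
Route-1 is strictly dominated by Route-3 (it gives the inspector strictly more in every row), so the smuggler never plays it.
On the remaining 2×2 (Port, Border vs Route-2, Route-3):
Let the inspector play Port with probability p. Expected payoff against Route-2: 6p + 1(1−p) = 5p + 1; against Route-3: 4p + 10(1−p) = −6p + 10.
Setting these equal: 5p + 1 = −6p + 10 ⇒ 11p = 9 ⇒ p = 9/11, and the value is (5)·(9/11) + 1 = 56/11.
For the smuggler: with q = P(Route-2), equating Port's and Border's payoffs gives 2q + 4 = −9q + 10 ⇒ q = 6/11.

56/11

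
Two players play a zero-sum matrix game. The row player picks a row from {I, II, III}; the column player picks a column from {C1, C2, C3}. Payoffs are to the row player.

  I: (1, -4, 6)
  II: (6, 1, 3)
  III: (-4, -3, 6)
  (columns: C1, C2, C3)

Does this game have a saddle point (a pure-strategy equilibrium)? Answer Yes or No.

Yes

Row minima: I → -4, II → 1, III → -4; maximin = 1.
Column maxima: C1 → 6, C2 → 1, C3 → 6; minimax = 1.
maximin = minimax = 1, so a saddle point exists.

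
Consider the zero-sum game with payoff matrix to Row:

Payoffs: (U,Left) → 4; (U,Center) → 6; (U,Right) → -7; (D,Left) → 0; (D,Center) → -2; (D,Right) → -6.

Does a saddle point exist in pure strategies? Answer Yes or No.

Yes

Row minima: U → -7, D → -6; maximin = -6.
Column maxima: Left → 4, Center → 6, Right → -6; minimax = -6.
maximin = minimax = -6, so a saddle point exists.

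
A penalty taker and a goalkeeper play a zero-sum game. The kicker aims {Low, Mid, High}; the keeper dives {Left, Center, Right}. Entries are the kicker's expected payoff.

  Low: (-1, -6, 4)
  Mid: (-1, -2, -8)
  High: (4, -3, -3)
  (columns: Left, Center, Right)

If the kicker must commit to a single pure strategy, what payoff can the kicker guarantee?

Row minima: Low → -6, Mid → -8, High → -3.
The best of these is -3.

-3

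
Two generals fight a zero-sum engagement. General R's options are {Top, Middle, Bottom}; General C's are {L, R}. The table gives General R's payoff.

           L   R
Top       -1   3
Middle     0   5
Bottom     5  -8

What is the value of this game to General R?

Row minima: Top → -1, Middle → 0, Bottom → -8; maximin = 0.
Column maxima: L → 5, R → 5; minimax = 5.
0 ≠ 5, so there is no saddle point; optimal play is mixed.
Top is strictly dominated by Middle, so General R never plays it.
On the remaining 2×2 (Middle, Bottom vs L, R):
Let General R play Middle with probability p. Expected payoff against L: 0p + 5(1−p) = −5p + 5; against R: 5p + (-8)(1−p) = 13p − 8.
Setting these equal: −5p + 5 = 13p − 8 ⇒ −18p = -13 ⇒ p = 13/18, and the value is (-5)·(13/18) + 5 = 25/18.
For General C: with q = P(L), equating Middle's and Bottom's payoffs gives −5q + 5 = 13q − 8 ⇒ q = 13/18.

25/18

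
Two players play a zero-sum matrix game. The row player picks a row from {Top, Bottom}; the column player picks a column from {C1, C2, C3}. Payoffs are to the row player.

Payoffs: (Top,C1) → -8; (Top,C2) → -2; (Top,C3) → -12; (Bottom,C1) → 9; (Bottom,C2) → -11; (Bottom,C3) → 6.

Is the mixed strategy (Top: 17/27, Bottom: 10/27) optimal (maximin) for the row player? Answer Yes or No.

Against C1 this mix gives (17/27)·(-8) + (10/27)·9 = -46/27.
Against C2 this mix gives (17/27)·(-2) + (10/27)·(-11) = -16/3.
Against C3 this mix gives (17/27)·(-12) + (10/27)·6 = -16/3.
All of the column player's active replies (C2, C3) yield -16/3, and no column does worse for the row player. The mix makes the column player indifferent and guarantees -16/3, so it is optimal.

Yes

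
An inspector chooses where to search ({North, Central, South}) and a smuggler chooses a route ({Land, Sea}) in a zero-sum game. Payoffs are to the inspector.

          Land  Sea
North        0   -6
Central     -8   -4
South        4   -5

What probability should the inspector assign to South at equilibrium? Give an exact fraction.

4/13

Row minima: North → -6, Central → -8, South → -5; maximin = -5.
Column maxima: Land → 4, Sea → -4; minimax = -4.
-5 ≠ -4, so there is no saddle point; optimal play is mixed.
North is strictly dominated by South, so the inspector never plays it.
On the remaining 2×2 (Central, South vs Land, Sea):
Let the inspector play Central with probability p. Expected payoff against Land: (-8)p + 4(1−p) = −12p + 4; against Sea: (-4)p + (-5)(1−p) = p − 5.
Setting these equal: −12p + 4 = p − 5 ⇒ −13p = -9 ⇒ p = 9/13, and the value is (-12)·(9/13) + 4 = -56/13.
For the smuggler: with q = P(Land), equating Central's and South's payoffs gives −4q − 4 = 9q − 5 ⇒ q = 1/13.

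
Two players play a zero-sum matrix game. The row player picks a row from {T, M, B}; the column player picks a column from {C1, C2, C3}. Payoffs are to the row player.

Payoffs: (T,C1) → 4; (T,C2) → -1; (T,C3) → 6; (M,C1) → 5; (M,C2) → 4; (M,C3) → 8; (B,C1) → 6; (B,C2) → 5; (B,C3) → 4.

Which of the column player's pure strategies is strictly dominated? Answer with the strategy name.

C2 holds the row player's payoff strictly below C1 in every row: -1 < 4, 4 < 5, 5 < 6.
So C1 is strictly dominated for the column player.

C1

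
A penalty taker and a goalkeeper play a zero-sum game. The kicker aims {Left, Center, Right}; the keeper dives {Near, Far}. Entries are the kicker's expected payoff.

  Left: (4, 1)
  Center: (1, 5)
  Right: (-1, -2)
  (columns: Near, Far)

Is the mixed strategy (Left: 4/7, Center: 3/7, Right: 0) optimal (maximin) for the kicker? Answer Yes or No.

Against Near this mix gives (4/7)·4 + (3/7)·1 = 19/7.
Against Far this mix gives (4/7)·1 + (3/7)·5 = 19/7.
All of the keeper's active replies (Near, Far) yield 19/7, and no column does worse for the kicker. The mix makes the keeper indifferent and guarantees 19/7, so it is optimal.

Yes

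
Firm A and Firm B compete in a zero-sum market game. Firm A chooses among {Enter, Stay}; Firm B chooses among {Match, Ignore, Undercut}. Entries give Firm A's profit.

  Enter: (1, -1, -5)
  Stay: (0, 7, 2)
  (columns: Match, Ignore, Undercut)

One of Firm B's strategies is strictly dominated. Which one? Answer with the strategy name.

Undercut holds Firm A's payoff strictly below Ignore in every row: -5 < -1, 2 < 7.
So Ignore is strictly dominated for Firm B.

Ignore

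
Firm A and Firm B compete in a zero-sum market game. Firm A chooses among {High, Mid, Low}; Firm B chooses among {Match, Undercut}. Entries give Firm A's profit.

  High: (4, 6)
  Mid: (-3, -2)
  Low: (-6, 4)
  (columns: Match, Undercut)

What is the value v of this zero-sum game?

Row minima: High → 4, Mid → -3, Low → -6; maximin = 4.
Column maxima: Match → 4, Undercut → 6; minimax = 4.
Since maximin = minimax = 4, there is a saddle point and the value is 4.

4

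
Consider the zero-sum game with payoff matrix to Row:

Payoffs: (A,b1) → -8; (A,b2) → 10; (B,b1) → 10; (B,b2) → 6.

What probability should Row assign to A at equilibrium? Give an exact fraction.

Row minima: A → -8, B → 6; maximin = 6.
Column maxima: b1 → 10, b2 → 10; minimax = 10.
6 ≠ 10, so there is no saddle point; optimal play is mixed.
Let Row play A with probability p. Expected payoff against b1: (-8)p + 10(1−p) = −18p + 10; against b2: 10p + 6(1−p) = 4p + 6.
Setting these equal: −18p + 10 = 4p + 6 ⇒ −22p = -4 ⇒ p = 2/11, and the value is (-18)·(2/11) + 10 = 74/11.
For Column: with q = P(b1), equating A's and B's payoffs gives −18q + 10 = 4q + 6 ⇒ q = 2/11.

2/11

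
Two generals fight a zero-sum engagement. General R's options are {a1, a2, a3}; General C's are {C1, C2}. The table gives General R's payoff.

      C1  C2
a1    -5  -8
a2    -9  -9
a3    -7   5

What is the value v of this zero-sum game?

-27/5

Row minima: a1 → -8, a2 → -9, a3 → -7; maximin = -7.
Column maxima: C1 → -5, C2 → 5; minimax = -5.
-7 ≠ -5, so there is no saddle point; optimal play is mixed.
a2 is strictly dominated by a1, so General R never plays it.
On the remaining 2×2 (a1, a3 vs C1, C2):
Let General R play a1 with probability p. Expected payoff against C1: (-5)p + (-7)(1−p) = 2p − 7; against C2: (-8)p + 5(1−p) = −13p + 5.
Setting these equal: 2p − 7 = −13p + 5 ⇒ 15p = 12 ⇒ p = 4/5, and the value is (2)·(4/5) − 7 = -27/5.
For General C: with q = P(C1), equating a1's and a3's payoffs gives 3q − 8 = −12q + 5 ⇒ q = 13/15.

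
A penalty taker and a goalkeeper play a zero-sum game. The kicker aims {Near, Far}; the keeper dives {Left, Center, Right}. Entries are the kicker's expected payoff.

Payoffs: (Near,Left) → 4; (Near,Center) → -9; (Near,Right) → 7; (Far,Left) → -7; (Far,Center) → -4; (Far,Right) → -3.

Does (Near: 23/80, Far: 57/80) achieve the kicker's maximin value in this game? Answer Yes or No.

No

Against Left this mix gives (23/80)·4 + (57/80)·(-7) = -307/80.
Against Center this mix gives (23/80)·(-9) + (57/80)·(-4) = -87/16.
Against Right this mix gives (23/80)·7 + (57/80)·(-3) = -1/8.
The keeper will play Center, holding the kicker to -87/16. Shifting weight toward the row that does better against Center would raise this floor (the equalizing mix achieves -79/16 against both Center and Left), so the proposed strategy is not optimal.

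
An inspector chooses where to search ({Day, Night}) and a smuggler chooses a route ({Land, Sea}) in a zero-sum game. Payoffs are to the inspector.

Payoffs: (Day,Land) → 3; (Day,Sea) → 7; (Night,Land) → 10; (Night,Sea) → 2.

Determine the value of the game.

Row minima: Day → 3, Night → 2; maximin = 3.
Column maxima: Land → 10, Sea → 7; minimax = 7.
3 ≠ 7, so there is no saddle point; optimal play is mixed.
Let the inspector play Day with probability p. Expected payoff against Land: 3p + 10(1−p) = −7p + 10; against Sea: 7p + 2(1−p) = 5p + 2.
Setting these equal: −7p + 10 = 5p + 2 ⇒ −12p = -8 ⇒ p = 2/3, and the value is (-7)·(2/3) + 10 = 16/3.
For the smuggler: with q = P(Land), equating Day's and Night's payoffs gives −4q + 7 = 8q + 2 ⇒ q = 5/12.

16/3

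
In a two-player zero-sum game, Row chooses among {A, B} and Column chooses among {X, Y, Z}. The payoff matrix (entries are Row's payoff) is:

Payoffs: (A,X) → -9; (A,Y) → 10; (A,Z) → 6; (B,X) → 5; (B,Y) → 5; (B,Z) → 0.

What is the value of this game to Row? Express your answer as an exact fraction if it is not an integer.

3/2

Row minima: A → -9, B → 0; maximin = 0.
Column maxima: X → 5, Y → 10, Z → 6; minimax = 5.
0 ≠ 5, so there is no saddle point; optimal play is mixed.
Y is strictly dominated by Z (it gives Row strictly more in every row), so Column never plays it.
On the remaining 2×2 (A, B vs X, Z):
Let Row play A with probability p. Expected payoff against X: (-9)p + 5(1−p) = −14p + 5; against Z: 6p + 0(1−p) = 6p.
Setting these equal: −14p + 5 = 6p ⇒ −20p = -5 ⇒ p = 1/4, and the value is (-14)·(1/4) + 5 = 3/2.
For Column: with q = P(X), equating A's and B's payoffs gives −15q + 6 = 5q ⇒ q = 3/10.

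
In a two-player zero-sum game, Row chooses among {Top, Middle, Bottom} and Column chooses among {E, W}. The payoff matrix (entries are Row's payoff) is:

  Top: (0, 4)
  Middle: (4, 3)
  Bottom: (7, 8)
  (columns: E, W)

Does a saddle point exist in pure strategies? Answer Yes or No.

Yes

Row minima: Top → 0, Middle → 3, Bottom → 7; maximin = 7.
Column maxima: E → 7, W → 8; minimax = 7.
maximin = minimax = 7, so a saddle point exists.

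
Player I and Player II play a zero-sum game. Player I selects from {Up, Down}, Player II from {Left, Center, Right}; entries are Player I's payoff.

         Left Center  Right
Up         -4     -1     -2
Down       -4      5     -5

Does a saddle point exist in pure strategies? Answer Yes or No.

Row minima: Up → -4, Down → -5; maximin = -4.
Column maxima: Left → -4, Center → 5, Right → -2; minimax = -4.
maximin = minimax = -4, so a saddle point exists.

Yes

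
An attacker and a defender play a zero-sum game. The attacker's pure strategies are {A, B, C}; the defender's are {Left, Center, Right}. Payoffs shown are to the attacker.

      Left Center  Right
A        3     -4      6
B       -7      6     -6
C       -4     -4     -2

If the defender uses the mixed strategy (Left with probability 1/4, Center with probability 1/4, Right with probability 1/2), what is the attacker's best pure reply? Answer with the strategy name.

A

Expected payoff of A: (1/4)·3 + (1/4)·(-4) + (1/2)·6 = 11/4.
Expected payoff of B: (1/4)·(-7) + (1/4)·6 + (1/2)·(-6) = -13/4.
Expected payoff of C: (1/4)·(-4) + (1/4)·(-4) + (1/2)·(-2) = -3.
The largest is 11/4, so the attacker's best response is A.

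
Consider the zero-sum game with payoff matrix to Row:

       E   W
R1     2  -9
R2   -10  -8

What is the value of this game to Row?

Row minima: R1 → -9, R2 → -10; maximin = -9.
Column maxima: E → 2, W → -8; minimax = -8.
-9 ≠ -8, so there is no saddle point; optimal play is mixed.
Let Row play R1 with probability p. Expected payoff against E: 2p + (-10)(1−p) = 12p − 10; against W: (-9)p + (-8)(1−p) = −p − 8.
Setting these equal: 12p − 10 = −p − 8 ⇒ 13p = 2 ⇒ p = 2/13, and the value is (12)·(2/13) − 10 = -106/13.
For Column: with q = P(E), equating R1's and R2's payoffs gives 11q − 9 = −2q − 8 ⇒ q = 1/13.

-106/13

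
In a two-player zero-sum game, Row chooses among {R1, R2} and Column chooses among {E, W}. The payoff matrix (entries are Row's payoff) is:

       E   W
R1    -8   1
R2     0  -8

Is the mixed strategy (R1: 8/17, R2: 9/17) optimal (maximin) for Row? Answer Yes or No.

Against E this mix gives (8/17)·(-8) + (9/17)·0 = -64/17.
Against W this mix gives (8/17)·1 + (9/17)·(-8) = -64/17.
All of Column's active replies (E, W) yield -64/17, and no column does worse for Row. The mix makes Column indifferent and guarantees -64/17, so it is optimal.

Yes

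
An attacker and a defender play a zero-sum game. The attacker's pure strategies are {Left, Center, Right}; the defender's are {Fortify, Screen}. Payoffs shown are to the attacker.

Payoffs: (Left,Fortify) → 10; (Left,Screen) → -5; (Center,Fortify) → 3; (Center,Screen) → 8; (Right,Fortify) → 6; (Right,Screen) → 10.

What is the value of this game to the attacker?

130/19

Row minima: Left → -5, Center → 3, Right → 6; maximin = 6.
Column maxima: Fortify → 10, Screen → 10; minimax = 10.
6 ≠ 10, so there is no saddle point; optimal play is mixed.
Center is strictly dominated by Right, so the attacker never plays it.
On the remaining 2×2 (Left, Right vs Fortify, Screen):
Let the attacker play Left with probability p. Expected payoff against Fortify: 10p + 6(1−p) = 4p + 6; against Screen: (-5)p + 10(1−p) = −15p + 10.
Setting these equal: 4p + 6 = −15p + 10 ⇒ 19p = 4 ⇒ p = 4/19, and the value is (4)·(4/19) + 6 = 130/19.
For the defender: with q = P(Fortify), equating Left's and Right's payoffs gives 15q − 5 = −4q + 10 ⇒ q = 15/19.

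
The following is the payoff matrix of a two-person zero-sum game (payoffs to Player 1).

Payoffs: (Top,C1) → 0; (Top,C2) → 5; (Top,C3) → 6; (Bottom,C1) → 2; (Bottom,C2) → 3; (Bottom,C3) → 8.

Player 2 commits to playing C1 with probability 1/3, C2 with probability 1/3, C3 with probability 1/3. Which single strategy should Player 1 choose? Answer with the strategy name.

Bottom

Expected payoff of Top: (1/3)·0 + (1/3)·5 + (1/3)·6 = 11/3.
Expected payoff of Bottom: (1/3)·2 + (1/3)·3 + (1/3)·8 = 13/3.
The largest is 13/3, so Player 1's best response is Bottom.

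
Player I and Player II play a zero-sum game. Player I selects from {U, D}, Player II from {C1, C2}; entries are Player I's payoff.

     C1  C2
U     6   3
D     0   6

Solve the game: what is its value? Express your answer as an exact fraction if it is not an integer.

4

Row minima: U → 3, D → 0; maximin = 3.
Column maxima: C1 → 6, C2 → 6; minimax = 6.
3 ≠ 6, so there is no saddle point; optimal play is mixed.
Let Player I play U with probability p. Expected payoff against C1: 6p + 0(1−p) = 6p; against C2: 3p + 6(1−p) = −3p + 6.
Setting these equal: 6p = −3p + 6 ⇒ 9p = 6 ⇒ p = 2/3, and the value is (6)·(2/3) = 4.
For Player II: with q = P(C1), equating U's and D's payoffs gives 3q + 3 = −6q + 6 ⇒ q = 1/3.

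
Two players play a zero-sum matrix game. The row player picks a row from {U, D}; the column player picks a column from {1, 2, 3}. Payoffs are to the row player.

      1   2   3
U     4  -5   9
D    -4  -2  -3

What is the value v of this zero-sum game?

-28/11

Row minima: U → -5, D → -4; maximin = -4.
Column maxima: 1 → 4, 2 → -2, 3 → 9; minimax = -2.
-4 ≠ -2, so there is no saddle point; optimal play is mixed.
3 is strictly dominated by 1 (it gives the row player strictly more in every row), so the column player never plays it.
On the remaining 2×2 (U, D vs 1, 2):
Let the row player play U with probability p. Expected payoff against 1: 4p + (-4)(1−p) = 8p − 4; against 2: (-5)p + (-2)(1−p) = −3p − 2.
Setting these equal: 8p − 4 = −3p − 2 ⇒ 11p = 2 ⇒ p = 2/11, and the value is (8)·(2/11) − 4 = -28/11.
For the column player: with q = P(1), equating U's and D's payoffs gives 9q − 5 = −2q − 2 ⇒ q = 3/11.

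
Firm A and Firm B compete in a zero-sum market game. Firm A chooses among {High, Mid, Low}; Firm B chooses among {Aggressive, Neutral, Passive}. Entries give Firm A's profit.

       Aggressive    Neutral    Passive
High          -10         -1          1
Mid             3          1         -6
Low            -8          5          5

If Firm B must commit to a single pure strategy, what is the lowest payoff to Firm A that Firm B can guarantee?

3

Column maxima: Aggressive → 3, Neutral → 5, Passive → 5.
The smallest of these is 3.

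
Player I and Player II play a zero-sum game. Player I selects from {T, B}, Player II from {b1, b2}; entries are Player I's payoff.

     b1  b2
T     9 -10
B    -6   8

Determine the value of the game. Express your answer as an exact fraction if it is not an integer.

4/11

Row minima: T → -10, B → -6; maximin = -6.
Column maxima: b1 → 9, b2 → 8; minimax = 8.
-6 ≠ 8, so there is no saddle point; optimal play is mixed.
Let Player I play T with probability p. Expected payoff against b1: 9p + (-6)(1−p) = 15p − 6; against b2: (-10)p + 8(1−p) = −18p + 8.
Setting these equal: 15p − 6 = −18p + 8 ⇒ 33p = 14 ⇒ p = 14/33, and the value is (15)·(14/33) − 6 = 4/11.
For Player II: with q = P(b1), equating T's and B's payoffs gives 19q − 10 = −14q + 8 ⇒ q = 6/11.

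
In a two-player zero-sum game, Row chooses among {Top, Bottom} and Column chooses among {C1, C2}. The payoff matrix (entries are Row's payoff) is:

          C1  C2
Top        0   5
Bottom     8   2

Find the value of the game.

Row minima: Top → 0, Bottom → 2; maximin = 2.
Column maxima: C1 → 8, C2 → 5; minimax = 5.
2 ≠ 5, so there is no saddle point; optimal play is mixed.
Let Row play Top with probability p. Expected payoff against C1: 0p + 8(1−p) = −8p + 8; against C2: 5p + 2(1−p) = 3p + 2.
Setting these equal: −8p + 8 = 3p + 2 ⇒ −11p = -6 ⇒ p = 6/11, and the value is (-8)·(6/11) + 8 = 40/11.
For Column: with q = P(C1), equating Top's and Bottom's payoffs gives −5q + 5 = 6q + 2 ⇒ q = 3/11.

40/11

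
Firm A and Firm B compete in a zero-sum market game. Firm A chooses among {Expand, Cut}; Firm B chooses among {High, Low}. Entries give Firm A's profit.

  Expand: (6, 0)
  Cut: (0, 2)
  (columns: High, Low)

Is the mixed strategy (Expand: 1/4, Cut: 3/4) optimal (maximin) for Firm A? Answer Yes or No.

Against High this mix gives (1/4)·6 + (3/4)·0 = 3/2.
Against Low this mix gives (1/4)·0 + (3/4)·2 = 3/2.
All of Firm B's active replies (High, Low) yield 3/2, and no column does worse for Firm A. The mix makes Firm B indifferent and guarantees 3/2, so it is optimal.

Yes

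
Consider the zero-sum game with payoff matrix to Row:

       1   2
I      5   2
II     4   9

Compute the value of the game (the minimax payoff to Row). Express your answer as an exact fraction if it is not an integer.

Row minima: I → 2, II → 4; maximin = 4.
Column maxima: 1 → 5, 2 → 9; minimax = 5.
4 ≠ 5, so there is no saddle point; optimal play is mixed.
Let Row play I with probability p. Expected payoff against 1: 5p + 4(1−p) = p + 4; against 2: 2p + 9(1−p) = −7p + 9.
Setting these equal: p + 4 = −7p + 9 ⇒ 8p = 5 ⇒ p = 5/8, and the value is (1)·(5/8) + 4 = 37/8.
For Column: with q = P(1), equating I's and II's payoffs gives 3q + 2 = −5q + 9 ⇒ q = 7/8.

37/8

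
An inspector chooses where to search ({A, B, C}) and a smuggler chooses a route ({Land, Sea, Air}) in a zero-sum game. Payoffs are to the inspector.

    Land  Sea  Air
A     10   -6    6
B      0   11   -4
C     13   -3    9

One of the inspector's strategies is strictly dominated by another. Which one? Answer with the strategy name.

A

C gives a strictly higher payoff than A against every column: 13 > 10, -3 > -6, 9 > 6.
So A is strictly dominated and the inspector never plays it.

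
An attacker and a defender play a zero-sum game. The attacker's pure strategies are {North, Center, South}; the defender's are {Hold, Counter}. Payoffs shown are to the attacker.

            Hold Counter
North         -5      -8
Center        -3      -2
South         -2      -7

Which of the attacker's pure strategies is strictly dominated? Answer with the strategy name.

Center gives a strictly higher payoff than North against every column: -3 > -5, -2 > -8.
So North is strictly dominated and the attacker never plays it.

North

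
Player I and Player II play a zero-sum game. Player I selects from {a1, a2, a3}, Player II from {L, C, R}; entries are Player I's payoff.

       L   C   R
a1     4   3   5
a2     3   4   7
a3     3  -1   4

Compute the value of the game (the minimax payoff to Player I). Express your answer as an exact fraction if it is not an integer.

Row minima: a1 → 3, a2 → 3, a3 → -1; maximin = 3.
Column maxima: L → 4, C → 4, R → 7; minimax = 4.
3 ≠ 4, so there is no saddle point; optimal play is mixed.
a3 is strictly dominated by a1, so Player I never plays it.
R is strictly dominated by L (it gives Player I strictly more in every row), so Player II never plays it.
On the remaining 2×2 (a1, a2 vs L, C):
Let Player I play a1 with probability p. Expected payoff against L: 4p + 3(1−p) = p + 3; against C: 3p + 4(1−p) = −p + 4.
Setting these equal: p + 3 = −p + 4 ⇒ 2p = 1 ⇒ p = 1/2, and the value is (1)·(1/2) + 3 = 7/2.
For Player II: with q = P(L), equating a1's and a2's payoffs gives q + 3 = −q + 4 ⇒ q = 1/2.

7/2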